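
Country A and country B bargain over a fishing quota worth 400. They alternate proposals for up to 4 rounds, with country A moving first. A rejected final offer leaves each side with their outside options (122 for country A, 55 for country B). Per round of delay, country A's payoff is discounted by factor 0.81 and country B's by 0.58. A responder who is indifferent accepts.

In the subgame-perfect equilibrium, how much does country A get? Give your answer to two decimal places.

280.17

By backward induction:
Round 4 (country B proposes): country A gets 122 if talks fail, so country B offers 122 and keeps 278.
Round 3 (country A proposes): country B can get 278 next round, worth 0.58 × 278 = 161.24 now; country A offers that and keeps 238.76.
Round 2 (country B proposes): country A can get 238.76 next round, worth 0.81 × 238.76 = 193.3956 now, so country B offers 193.3956, keeping 206.6044.
Round 1 (country A proposes): country B can get 206.6044 next round, worth 0.58 × 206.6044 = 119.830552 now; country A offers that and keeps 280.169448.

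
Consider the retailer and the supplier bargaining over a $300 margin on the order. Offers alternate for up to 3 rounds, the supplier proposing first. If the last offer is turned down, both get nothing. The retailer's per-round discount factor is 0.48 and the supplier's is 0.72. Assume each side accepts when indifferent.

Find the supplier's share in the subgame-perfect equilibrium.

Round 3 (the supplier proposes): rejection yields 0 for the retailer; the supplier offers 0 and keeps 300.
Round 2 (the retailer proposes): the supplier can get 300 next round, worth 0.72 × 300 = 216 now; the retailer offers that and keeps 84.
Round 1 (the supplier proposes): the retailer can get 84 next round, worth 0.48 × 84 = 40.32 now. The supplier offers 40.32 and keeps 300 − 40.32 = 259.68.

259.68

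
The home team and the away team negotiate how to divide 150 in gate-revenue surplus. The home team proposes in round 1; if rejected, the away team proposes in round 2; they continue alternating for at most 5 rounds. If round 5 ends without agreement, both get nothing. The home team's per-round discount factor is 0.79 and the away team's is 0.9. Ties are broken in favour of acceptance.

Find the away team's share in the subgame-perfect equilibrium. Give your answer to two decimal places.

Round 5 (the home team proposes): rejection yields 0 for the away team; the home team offers 0 and keeps 150.
Round 4 (the away team proposes): the home team can get 150 next round, worth 0.79 × 150 = 118.5 now. The away team offers 118.5 and keeps 150 − 118.5 = 31.5.
Round 3 (the home team proposes): the away team can get 31.5 next round, worth 0.9 × 31.5 = 28.35 now; the home team offers that and keeps 121.65.
Round 2 (the away team proposes): the home team can get 121.65 next round, worth 0.79 × 121.65 = 96.1035 now. The away team offers 96.1035 and keeps 150 − 96.1035 = 53.8965.
Round 1 (the home team proposes): the away team can get 53.8965 next round, worth 0.9 × 53.8965 = 48.50685 now. The home team offers 48.50685 and keeps 150 − 48.50685 = 101.49315.

48.51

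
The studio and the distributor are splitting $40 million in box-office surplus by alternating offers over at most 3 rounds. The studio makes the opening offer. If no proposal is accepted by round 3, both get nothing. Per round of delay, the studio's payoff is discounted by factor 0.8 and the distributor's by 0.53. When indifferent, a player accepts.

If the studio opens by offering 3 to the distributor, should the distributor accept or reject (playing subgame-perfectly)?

Reject

Round 3 (the studio proposes): the distributor will accept anything ≥ 0, so the studio offers 0 and keeps 40.
Round 2 (the distributor proposes): the studio can get 40 next round, worth 0.8 × 40 = 32 now. The distributor offers 32 and keeps 40 − 32 = 8.
So by rejecting in round 1, the distributor gets 8 next round, worth 0.53 × 8 = 4.24 now.
Offer 3 < 4.24, so the distributor rejects.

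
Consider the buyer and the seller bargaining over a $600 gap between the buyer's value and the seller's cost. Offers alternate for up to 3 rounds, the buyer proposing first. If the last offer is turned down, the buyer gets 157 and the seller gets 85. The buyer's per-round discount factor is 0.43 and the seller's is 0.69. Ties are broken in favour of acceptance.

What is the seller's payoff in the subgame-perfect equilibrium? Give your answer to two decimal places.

Round 3 (the buyer proposes): the seller gets 85 if talks fail, so the buyer offers 85 and keeps 515.
Round 2 (the seller proposes): the buyer can get 515 next round, worth 0.43 × 515 = 221.45 now; the seller offers that and keeps 378.55.
Round 1 (the buyer proposes): the seller can get 378.55 next round, worth 0.69 × 378.55 = 261.1995 now. The buyer offers 261.1995 and keeps 600 − 261.1995 = 338.8005.

261.20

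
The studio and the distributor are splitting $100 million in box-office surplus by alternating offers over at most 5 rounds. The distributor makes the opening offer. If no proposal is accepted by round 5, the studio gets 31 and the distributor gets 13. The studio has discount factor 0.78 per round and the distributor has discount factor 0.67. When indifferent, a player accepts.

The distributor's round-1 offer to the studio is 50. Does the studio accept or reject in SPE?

Accept

Round 5 (the distributor proposes): the studio gets 31 if talks fail, so the distributor offers 31 and keeps 69.
Round 4 (the studio proposes): the distributor can get 69 next round, worth 0.67 × 69 = 46.23 now, so the studio offers 46.23, keeping 53.77.
Round 3 (the distributor proposes): the studio can get 53.77 next round, worth 0.78 × 53.77 = 41.9406 now. The distributor offers 41.9406 and keeps 100 − 41.9406 = 58.0594.
Round 2 (the studio proposes): the distributor can get 58.0594 next round, worth 0.67 × 58.0594 = 38.899798 now, so the studio offers 38.899798, keeping 61.100202.
So by rejecting in round 1, the studio gets 61.100202 next round, worth 0.78 × 61.100202 = 47.65815756 now.
Offer 50 ≥ 47.65815756, so the studio accepts.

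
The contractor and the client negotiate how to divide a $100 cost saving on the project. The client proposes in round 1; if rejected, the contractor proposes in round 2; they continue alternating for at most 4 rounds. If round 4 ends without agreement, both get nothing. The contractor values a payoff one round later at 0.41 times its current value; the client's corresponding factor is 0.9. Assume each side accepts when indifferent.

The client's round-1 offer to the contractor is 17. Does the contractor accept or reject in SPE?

Work out the contractor's continuation value if the offer is rejected.
Round 4 (the contractor proposes): the client will accept anything ≥ 0, so the contractor offers 0 and keeps 100.
Round 3 (the client proposes): the contractor can get 100 next round, worth 0.41 × 100 = 41 now; the client offers that and keeps 59.
Round 2 (the contractor proposes): the client can get 59 next round, worth 0.9 × 59 = 53.1 now; the contractor offers that and keeps 46.9.
So by rejecting in round 1, the contractor gets 46.9 next round, worth 0.41 × 46.9 = 19.229 now.
Offer 17 < 19.229, so the contractor rejects.

Reject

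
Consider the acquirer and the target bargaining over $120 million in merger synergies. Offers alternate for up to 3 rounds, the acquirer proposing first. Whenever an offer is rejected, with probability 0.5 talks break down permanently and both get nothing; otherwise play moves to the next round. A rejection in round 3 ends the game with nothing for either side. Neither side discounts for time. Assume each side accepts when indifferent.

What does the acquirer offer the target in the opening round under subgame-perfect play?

By backward induction:
Round 3 (the acquirer proposes): the target will accept anything ≥ 0, so the acquirer offers 0 and keeps 120.
Round 2 (the target proposes): rejecting gives the acquirer an expected 0.5 × 120 = 60; the target offers that and keeps 60.
Round 1 (the acquirer proposes): rejecting gives the target an expected 0.5 × 60 = 30. The acquirer offers 30 and keeps 120 − 30 = 90.

30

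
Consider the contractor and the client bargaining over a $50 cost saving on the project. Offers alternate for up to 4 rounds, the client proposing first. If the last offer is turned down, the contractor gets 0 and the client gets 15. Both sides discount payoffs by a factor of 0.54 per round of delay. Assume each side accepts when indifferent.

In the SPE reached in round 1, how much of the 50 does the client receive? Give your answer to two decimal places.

Round 4 (the contractor proposes): the client gets 15 if talks fail, so the contractor offers 15 and keeps 35.
Round 3 (the client proposes): the contractor can get 35 next round, worth 0.54 × 35 = 18.9 now; the client offers that and keeps 31.1.
Round 2 (the contractor proposes): the client can get 31.1 next round, worth 0.54 × 31.1 = 16.794 now. The contractor offers 16.794 and keeps 50 − 16.794 = 33.206.
Round 1 (the client proposes): the contractor can get 33.206 next round, worth 0.54 × 33.206 = 17.93124 now, so the client offers 17.93124, keeping 32.06876.

32.07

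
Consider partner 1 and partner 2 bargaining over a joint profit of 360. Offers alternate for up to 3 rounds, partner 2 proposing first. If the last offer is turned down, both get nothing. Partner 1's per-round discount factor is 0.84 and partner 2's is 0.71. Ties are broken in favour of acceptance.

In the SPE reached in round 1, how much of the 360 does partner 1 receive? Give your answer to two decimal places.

87.70

Solve by backward induction from round 3.
Round 3 (partner 2 proposes): partner 1 will accept anything ≥ 0, so partner 2 offers 0 and keeps 360.
Round 2 (partner 1 proposes): partner 2 can get 360 next round, worth 0.71 × 360 = 255.6 now; partner 1 offers that and keeps 104.4.
Round 1 (partner 2 proposes): partner 1 can get 104.4 next round, worth 0.84 × 104.4 = 87.696 now, so partner 2 offers 87.696, keeping 272.304.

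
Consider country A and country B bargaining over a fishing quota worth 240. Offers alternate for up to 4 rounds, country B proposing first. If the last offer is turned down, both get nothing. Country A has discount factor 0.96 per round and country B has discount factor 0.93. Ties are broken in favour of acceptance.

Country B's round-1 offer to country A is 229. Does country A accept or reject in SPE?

Accept

Round 4 (country A proposes): country B will accept anything ≥ 0, so country A offers 0 and keeps 240.
Round 3 (country B proposes): country A can get 240 next round, worth 0.96 × 240 = 230.4 now. Country B offers 230.4 and keeps 240 − 230.4 = 9.6.
Round 2 (country A proposes): country B can get 9.6 next round, worth 0.93 × 9.6 = 8.928 now; country A offers that and keeps 231.072.
So by rejecting in round 1, country A gets 231.072 next round, worth 0.96 × 231.072 = 221.82912 now.
Offer 229 ≥ 221.82912, so country A accepts.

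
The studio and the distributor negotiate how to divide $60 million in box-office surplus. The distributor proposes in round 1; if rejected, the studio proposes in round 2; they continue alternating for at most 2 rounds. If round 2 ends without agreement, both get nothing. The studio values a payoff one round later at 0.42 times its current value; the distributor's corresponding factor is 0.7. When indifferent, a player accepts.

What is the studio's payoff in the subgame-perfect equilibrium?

Round 2 (the studio proposes): the distributor will accept anything ≥ 0, so the studio offers 0 and keeps 60.
Round 1 (the distributor proposes): the studio can get 60 next round, worth 0.42 × 60 = 25.2 now; the distributor offers that and keeps 34.8.

25.2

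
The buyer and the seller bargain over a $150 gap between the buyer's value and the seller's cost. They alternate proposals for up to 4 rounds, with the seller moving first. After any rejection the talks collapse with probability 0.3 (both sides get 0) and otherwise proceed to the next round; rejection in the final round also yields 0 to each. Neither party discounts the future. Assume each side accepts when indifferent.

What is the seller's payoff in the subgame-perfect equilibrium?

67.05

Round 4 (the buyer proposes): rejection yields 0 for the seller; the buyer offers 0 and keeps 150.
Round 3 (the seller proposes): rejecting gives the buyer an expected 0.7 × 150 = 105; the seller offers that and keeps 45.
Round 2 (the buyer proposes): rejecting gives the seller an expected 0.7 × 45 = 31.5. The buyer offers 31.5 and keeps 150 − 31.5 = 118.5.
Round 1 (the seller proposes): rejecting gives the buyer an expected 0.7 × 118.5 = 82.95; the seller offers that and keeps 67.05.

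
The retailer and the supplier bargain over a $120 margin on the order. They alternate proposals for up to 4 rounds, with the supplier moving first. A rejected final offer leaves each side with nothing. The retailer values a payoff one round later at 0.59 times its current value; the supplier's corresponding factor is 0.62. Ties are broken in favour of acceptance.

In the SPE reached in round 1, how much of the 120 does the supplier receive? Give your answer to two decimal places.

67.20

Round 4 (the retailer proposes): the supplier will accept anything ≥ 0, so the retailer offers 0 and keeps 120.
Round 3 (the supplier proposes): the retailer can get 120 next round, worth 0.59 × 120 = 70.8 now. The supplier offers 70.8 and keeps 120 − 70.8 = 49.2.
Round 2 (the retailer proposes): the supplier can get 49.2 next round, worth 0.62 × 49.2 = 30.504 now. The retailer offers 30.504 and keeps 120 − 30.504 = 89.496.
Round 1 (the supplier proposes): the retailer can get 89.496 next round, worth 0.59 × 89.496 = 52.80264 now; the supplier offers that and keeps 67.19736.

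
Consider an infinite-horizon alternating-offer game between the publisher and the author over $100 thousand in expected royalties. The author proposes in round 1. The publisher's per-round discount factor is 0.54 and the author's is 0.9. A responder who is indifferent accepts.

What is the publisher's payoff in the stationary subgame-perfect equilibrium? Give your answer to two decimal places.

10.51

Let x be the author's share when the author proposes and y be the publisher's share when the publisher proposes.
The publisher accepts iff offered ≥ 0.54·y, so x = 100 − 0.54y. Symmetrically y = 100 − 0.9x.
Substituting: x = 100 − 0.54(100 − 0.9x), giving x(1 − 0.9·0.54) = 100(1 − 0.54).
So x = 100 × 0.46 / 0.514 ≈ 89.4942, and the publisher receives 100 − x ≈ 10.5058.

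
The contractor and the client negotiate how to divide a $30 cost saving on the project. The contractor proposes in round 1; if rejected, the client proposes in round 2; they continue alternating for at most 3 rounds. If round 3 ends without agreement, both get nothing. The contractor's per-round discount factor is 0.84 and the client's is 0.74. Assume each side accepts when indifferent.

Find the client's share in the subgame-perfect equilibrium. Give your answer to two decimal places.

3.55

Round 3 (the contractor proposes): rejection yields 0 for the client; the contractor offers 0 and keeps 30.
Round 2 (the client proposes): the contractor can get 30 next round, worth 0.84 × 30 = 25.2 now, so the client offers 25.2, keeping 4.8.
Round 1 (the contractor proposes): the client can get 4.8 next round, worth 0.74 × 4.8 = 3.552 now; the contractor offers that and keeps 26.448.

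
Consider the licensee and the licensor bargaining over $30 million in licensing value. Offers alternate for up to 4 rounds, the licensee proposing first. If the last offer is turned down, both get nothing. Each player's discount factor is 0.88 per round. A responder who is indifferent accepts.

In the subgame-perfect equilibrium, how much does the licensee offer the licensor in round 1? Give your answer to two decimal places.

Round 4 (the licensor proposes): rejection yields 0 for the licensee; the licensor offers 0 and keeps 30.
Round 3 (the licensee proposes): the licensor can get 30 next round, worth 0.88 × 30 = 26.4 now; the licensee offers that and keeps 3.6.
Round 2 (the licensor proposes): the licensee can get 3.6 next round, worth 0.88 × 3.6 = 3.168 now. The licensor offers 3.168 and keeps 30 − 3.168 = 26.832.
Round 1 (the licensee proposes): the licensor can get 26.832 next round, worth 0.88 × 26.832 = 23.61216 now, so the licensee offers 23.61216, keeping 6.38784.

23.61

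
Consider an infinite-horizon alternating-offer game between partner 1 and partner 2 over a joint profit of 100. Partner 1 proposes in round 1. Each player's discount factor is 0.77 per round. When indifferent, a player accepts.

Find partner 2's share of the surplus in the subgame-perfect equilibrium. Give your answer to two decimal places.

In a stationary SPE each proposer offers the other exactly their discounted continuation value.
If partner 1 keeps x when proposing and partner 2 keeps y when proposing, then x = 100 − 0.77y and y = 100 − 0.77x.
Solving: x = 100(1 − 0.77) / (1 − 0.77·0.77) = 23 / 0.4071 ≈ 56.4972.
Partner 2 gets 100 − 56.4972 ≈ 43.5028.

43.50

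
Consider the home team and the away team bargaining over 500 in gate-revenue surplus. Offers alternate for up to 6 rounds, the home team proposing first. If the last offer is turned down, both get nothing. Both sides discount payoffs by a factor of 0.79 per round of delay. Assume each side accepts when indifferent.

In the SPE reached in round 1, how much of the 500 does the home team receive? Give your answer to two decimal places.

211.43

Round 6 (the away team proposes): the home team will accept anything ≥ 0, so the away team offers 0 and keeps 500.
Round 5 (the home team proposes): the away team can get 500 next round, worth 0.79 × 500 = 395 now; the home team offers that and keeps 105.
Round 4 (the away team proposes): the home team can get 105 next round, worth 0.79 × 105 = 82.95 now. The away team offers 82.95 and keeps 500 − 82.95 = 417.05.
Round 3 (the home team proposes): the away team can get 417.05 next round, worth 0.79 × 417.05 = 329.4695 now, so the home team offers 329.4695, keeping 170.5305.
Round 2 (the away team proposes): the home team can get 170.5305 next round, worth 0.79 × 170.5305 = 134.719095 now; the away team offers that and keeps 365.280905.
Round 1 (the home team proposes): the away team can get 365.280905 next round, worth 0.79 × 365.280905 = 288.57191495 now, so the home team offers 288.57191495, keeping 211.42808505.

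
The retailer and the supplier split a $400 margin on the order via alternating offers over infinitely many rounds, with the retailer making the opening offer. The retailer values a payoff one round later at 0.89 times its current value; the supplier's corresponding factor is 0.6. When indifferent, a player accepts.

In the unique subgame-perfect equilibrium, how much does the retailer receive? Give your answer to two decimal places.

343.35

When the retailer proposes, the supplier accepts any offer worth at least 0.6 times what the supplier would get by proposing next round; and vice versa.
This gives x = 400 − 0.6y and y = 400 − 0.89x, where x and y are each side's share when it proposes.
Hence (1 − 0.6·0.89)x = 400(1 − 0.6), i.e. 0.466·x = 160.
x ≈ 343.3476; the supplier's share is 400 − x ≈ 56.6524.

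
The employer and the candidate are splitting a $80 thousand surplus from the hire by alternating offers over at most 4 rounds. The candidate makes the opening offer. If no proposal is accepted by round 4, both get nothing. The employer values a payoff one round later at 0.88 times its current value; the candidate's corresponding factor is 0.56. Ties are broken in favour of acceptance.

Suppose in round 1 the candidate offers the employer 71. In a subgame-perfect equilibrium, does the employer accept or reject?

Accept

Work out the employer's continuation value if the offer is rejected.
Round 4 (the employer proposes): rejection yields 0 for the candidate; the employer offers 0 and keeps 80.
Round 3 (the candidate proposes): the employer can get 80 next round, worth 0.88 × 80 = 70.4 now. The candidate offers 70.4 and keeps 80 − 70.4 = 9.6.
Round 2 (the employer proposes): the candidate can get 9.6 next round, worth 0.56 × 9.6 = 5.376 now, so the employer offers 5.376, keeping 74.624.
So by rejecting in round 1, the employer gets 74.624 next round, worth 0.88 × 74.624 = 65.66912 now.
Offer 71 ≥ 65.66912, so the employer accepts.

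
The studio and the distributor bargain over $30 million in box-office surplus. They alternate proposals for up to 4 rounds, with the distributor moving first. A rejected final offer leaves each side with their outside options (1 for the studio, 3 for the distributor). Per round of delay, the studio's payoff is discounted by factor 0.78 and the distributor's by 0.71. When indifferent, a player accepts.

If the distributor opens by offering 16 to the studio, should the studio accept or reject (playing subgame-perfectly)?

Reject

Round 4 (the studio proposes): the distributor gets 3 if talks fail, so the studio offers 3 and keeps 27.
Round 3 (the distributor proposes): the studio can get 27 next round, worth 0.78 × 27 = 21.06 now; the distributor offers that and keeps 8.94.
Round 2 (the studio proposes): the distributor can get 8.94 next round, worth 0.71 × 8.94 = 6.3474 now. The studio offers 6.3474 and keeps 30 − 6.3474 = 23.6526.
So by rejecting in round 1, the studio gets 23.6526 next round, worth 0.78 × 23.6526 = 18.449028 now.
Offer 16 < 18.449028, so the studio rejects.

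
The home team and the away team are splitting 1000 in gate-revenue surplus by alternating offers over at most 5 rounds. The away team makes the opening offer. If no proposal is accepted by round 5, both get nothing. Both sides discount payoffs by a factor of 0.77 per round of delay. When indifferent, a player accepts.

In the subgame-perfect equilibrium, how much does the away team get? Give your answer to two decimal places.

Round 5 (the away team proposes): the home team will accept anything ≥ 0, so the away team offers 0 and keeps 1000.
Round 4 (the home team proposes): the away team can get 1000 next round, worth 0.77 × 1000 = 770 now; the home team offers that and keeps 230.
Round 3 (the away team proposes): the home team can get 230 next round, worth 0.77 × 230 = 177.1 now. The away team offers 177.1 and keeps 1000 − 177.1 = 822.9.
Round 2 (the home team proposes): the away team can get 822.9 next round, worth 0.77 × 822.9 = 633.633 now, so the home team offers 633.633, keeping 366.367.
Round 1 (the away team proposes): the home team can get 366.367 next round, worth 0.77 × 366.367 = 282.10259 now, so the away team offers 282.10259, keeping 717.89741.

717.90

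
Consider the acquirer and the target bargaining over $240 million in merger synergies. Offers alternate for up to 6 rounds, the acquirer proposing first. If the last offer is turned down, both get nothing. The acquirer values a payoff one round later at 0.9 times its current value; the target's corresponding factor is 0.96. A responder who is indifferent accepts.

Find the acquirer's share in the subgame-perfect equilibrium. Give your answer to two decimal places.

25.06

Work backward from the last round.
Round 6 (the target proposes): the acquirer will accept anything ≥ 0, so the target offers 0 and keeps 240.
Round 5 (the acquirer proposes): the target can get 240 next round, worth 0.96 × 240 = 230.4 now, so the acquirer offers 230.4, keeping 9.6.
Round 4 (the target proposes): the acquirer can get 9.6 next round, worth 0.9 × 9.6 = 8.64 now; the target offers that and keeps 231.36.
Round 3 (the acquirer proposes): the target can get 231.36 next round, worth 0.96 × 231.36 = 222.1056 now. The acquirer offers 222.1056 and keeps 240 − 222.1056 = 17.8944.
Round 2 (the target proposes): the acquirer can get 17.8944 next round, worth 0.9 × 17.8944 = 16.10496 now. The target offers 16.10496 and keeps 240 − 16.10496 = 223.89504.
Round 1 (the acquirer proposes): the target can get 223.89504 next round, worth 0.96 × 223.89504 = 214.9392384 now, so the acquirer offers 214.9392384, keeping 25.0607616.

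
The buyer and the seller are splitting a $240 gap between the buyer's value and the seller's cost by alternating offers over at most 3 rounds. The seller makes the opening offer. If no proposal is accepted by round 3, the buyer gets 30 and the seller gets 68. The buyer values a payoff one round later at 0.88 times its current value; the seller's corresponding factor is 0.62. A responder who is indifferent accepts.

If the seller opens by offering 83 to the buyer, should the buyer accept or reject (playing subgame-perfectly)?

Round 3 (the seller proposes): the buyer gets 30 if talks fail, so the seller offers 30 and keeps 210.
Round 2 (the buyer proposes): the seller can get 210 next round, worth 0.62 × 210 = 130.2 now; the buyer offers that and keeps 109.8.
So by rejecting in round 1, the buyer gets 109.8 next round, worth 0.88 × 109.8 = 96.624 now.
Offer 83 < 96.624, so the buyer rejects.

Reject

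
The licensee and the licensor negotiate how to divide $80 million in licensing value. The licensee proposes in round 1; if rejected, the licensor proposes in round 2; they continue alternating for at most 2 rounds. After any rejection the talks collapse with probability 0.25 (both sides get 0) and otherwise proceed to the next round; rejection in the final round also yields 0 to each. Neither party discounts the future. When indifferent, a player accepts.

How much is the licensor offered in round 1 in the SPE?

Round 2 (the licensor proposes): the licensee will accept anything ≥ 0, so the licensor offers 0 and keeps 80.
Round 1 (the licensee proposes): rejecting gives the licensor an expected 0.75 × 80 = 60, so the licensee offers 60, keeping 20.

60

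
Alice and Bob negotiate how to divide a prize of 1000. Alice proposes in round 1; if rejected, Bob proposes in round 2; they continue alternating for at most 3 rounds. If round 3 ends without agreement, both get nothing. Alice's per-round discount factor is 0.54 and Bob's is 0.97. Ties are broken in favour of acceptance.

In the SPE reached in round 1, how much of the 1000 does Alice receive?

Work backward from the last round.
Round 3 (Alice proposes): rejection yields 0 for Bob; Alice offers 0 and keeps 1000.
Round 2 (Bob proposes): Alice can get 1000 next round, worth 0.54 × 1000 = 540 now, so Bob offers 540, keeping 460.
Round 1 (Alice proposes): Bob can get 460 next round, worth 0.97 × 460 = 446.2 now; Alice offers that and keeps 553.8.

553.8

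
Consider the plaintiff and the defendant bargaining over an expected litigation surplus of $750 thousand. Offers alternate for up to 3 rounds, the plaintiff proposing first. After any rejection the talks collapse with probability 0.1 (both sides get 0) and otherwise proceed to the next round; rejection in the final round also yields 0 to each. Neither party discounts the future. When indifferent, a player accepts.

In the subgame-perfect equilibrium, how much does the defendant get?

Round 3 (the plaintiff proposes): rejection yields 0 for the defendant; the plaintiff offers 0 and keeps 750.
Round 2 (the defendant proposes): rejecting gives the plaintiff an expected 0.9 × 750 = 675, so the defendant offers 675, keeping 75.
Round 1 (the plaintiff proposes): rejecting gives the defendant an expected 0.9 × 75 = 67.5, so the plaintiff offers 67.5, keeping 682.5.

67.5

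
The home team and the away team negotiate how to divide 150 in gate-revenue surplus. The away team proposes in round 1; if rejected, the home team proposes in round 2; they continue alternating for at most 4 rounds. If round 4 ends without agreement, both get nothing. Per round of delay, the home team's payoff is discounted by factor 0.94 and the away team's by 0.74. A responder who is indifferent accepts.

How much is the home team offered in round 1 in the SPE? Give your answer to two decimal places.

Work backward from the last round.
Round 4 (the home team proposes): rejection yields 0 for the away team; the home team offers 0 and keeps 150.
Round 3 (the away team proposes): the home team can get 150 next round, worth 0.94 × 150 = 141 now, so the away team offers 141, keeping 9.
Round 2 (the home team proposes): the away team can get 9 next round, worth 0.74 × 9 = 6.66 now; the home team offers that and keeps 143.34.
Round 1 (the away team proposes): the home team can get 143.34 next round, worth 0.94 × 143.34 = 134.7396 now; the away team offers that and keeps 15.2604.

134.74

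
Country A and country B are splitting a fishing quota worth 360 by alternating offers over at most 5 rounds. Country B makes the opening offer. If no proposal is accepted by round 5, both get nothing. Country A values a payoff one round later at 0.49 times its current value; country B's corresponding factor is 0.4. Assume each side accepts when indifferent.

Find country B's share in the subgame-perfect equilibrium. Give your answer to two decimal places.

233.42

Round 5 (country B proposes): country A will accept anything ≥ 0, so country B offers 0 and keeps 360.
Round 4 (country A proposes): country B can get 360 next round, worth 0.4 × 360 = 144 now; country A offers that and keeps 216.
Round 3 (country B proposes): country A can get 216 next round, worth 0.49 × 216 = 105.84 now. Country B offers 105.84 and keeps 360 − 105.84 = 254.16.
Round 2 (country A proposes): country B can get 254.16 next round, worth 0.4 × 254.16 = 101.664 now, so country A offers 101.664, keeping 258.336.
Round 1 (country B proposes): country A can get 258.336 next round, worth 0.49 × 258.336 = 126.58464 now; country B offers that and keeps 233.41536.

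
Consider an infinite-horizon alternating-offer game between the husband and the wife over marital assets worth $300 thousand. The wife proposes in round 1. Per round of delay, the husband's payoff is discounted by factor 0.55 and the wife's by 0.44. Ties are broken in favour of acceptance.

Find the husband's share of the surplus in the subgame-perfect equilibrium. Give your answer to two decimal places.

In a stationary SPE each proposer offers the other exactly their discounted continuation value.
If the wife keeps x when proposing and the husband keeps y when proposing, then x = 300 − 0.55y and y = 300 − 0.44x.
Solving: x = 300(1 − 0.55) / (1 − 0.44·0.55) = 135 / 0.758 ≈ 178.1003.
The husband gets 300 − 178.1003 ≈ 121.8997.

121.90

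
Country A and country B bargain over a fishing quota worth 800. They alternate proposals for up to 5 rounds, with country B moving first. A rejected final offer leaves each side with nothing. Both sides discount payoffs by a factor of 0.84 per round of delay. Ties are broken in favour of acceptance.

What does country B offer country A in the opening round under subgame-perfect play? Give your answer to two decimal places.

Round 5 (country B proposes): rejection yields 0 for country A; country B offers 0 and keeps 800.
Round 4 (country A proposes): country B can get 800 next round, worth 0.84 × 800 = 672 now, so country A offers 672, keeping 128.
Round 3 (country B proposes): country A can get 128 next round, worth 0.84 × 128 = 107.52 now. Country B offers 107.52 and keeps 800 − 107.52 = 692.48.
Round 2 (country A proposes): country B can get 692.48 next round, worth 0.84 × 692.48 = 581.6832 now, so country A offers 581.6832, keeping 218.3168.
Round 1 (country B proposes): country A can get 218.3168 next round, worth 0.84 × 218.3168 = 183.386112 now. Country B offers 183.386112 and keeps 800 − 183.386112 = 616.613888.

183.39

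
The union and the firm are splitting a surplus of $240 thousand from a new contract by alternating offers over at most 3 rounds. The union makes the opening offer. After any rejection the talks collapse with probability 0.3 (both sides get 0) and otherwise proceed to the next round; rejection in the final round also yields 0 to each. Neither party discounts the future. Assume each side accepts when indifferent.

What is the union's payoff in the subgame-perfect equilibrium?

189.6

Round 3 (the union proposes): the firm will accept anything ≥ 0, so the union offers 0 and keeps 240.
Round 2 (the firm proposes): rejecting gives the union an expected 0.7 × 240 = 168, so the firm offers 168, keeping 72.
Round 1 (the union proposes): rejecting gives the firm an expected 0.7 × 72 = 50.4, so the union offers 50.4, keeping 189.6.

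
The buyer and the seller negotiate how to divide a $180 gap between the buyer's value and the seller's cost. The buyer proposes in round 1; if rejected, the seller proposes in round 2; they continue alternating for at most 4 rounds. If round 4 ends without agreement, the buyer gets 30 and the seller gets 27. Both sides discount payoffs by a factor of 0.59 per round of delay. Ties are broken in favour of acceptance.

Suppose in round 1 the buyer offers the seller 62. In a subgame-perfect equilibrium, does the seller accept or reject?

Round 4 (the seller proposes): the buyer gets 30 if talks fail, so the seller offers 30 and keeps 150.
Round 3 (the buyer proposes): the seller can get 150 next round, worth 0.59 × 150 = 88.5 now, so the buyer offers 88.5, keeping 91.5.
Round 2 (the seller proposes): the buyer can get 91.5 next round, worth 0.59 × 91.5 = 53.985 now, so the seller offers 53.985, keeping 126.015.
So by rejecting in round 1, the seller gets 126.015 next round, worth 0.59 × 126.015 = 74.34885 now.
Offer 62 < 74.34885, so the seller rejects.

Reject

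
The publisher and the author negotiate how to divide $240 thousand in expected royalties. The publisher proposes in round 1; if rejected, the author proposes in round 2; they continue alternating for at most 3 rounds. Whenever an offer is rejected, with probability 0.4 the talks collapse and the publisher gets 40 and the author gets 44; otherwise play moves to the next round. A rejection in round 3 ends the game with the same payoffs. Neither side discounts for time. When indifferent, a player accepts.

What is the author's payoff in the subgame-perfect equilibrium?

81.44

Round 3 (the publisher proposes): the author gets 44 if talks fail, so the publisher offers 44 and keeps 196.
Round 2 (the author proposes): rejecting gives the publisher an expected 0.6 × 196 + 0.4 × 40 = 133.6. The author offers 133.6 and keeps 240 − 133.6 = 106.4.
Round 1 (the publisher proposes): rejecting gives the author an expected 0.6 × 106.4 + 0.4 × 44 = 81.44. The publisher offers 81.44 and keeps 240 − 81.44 = 158.56.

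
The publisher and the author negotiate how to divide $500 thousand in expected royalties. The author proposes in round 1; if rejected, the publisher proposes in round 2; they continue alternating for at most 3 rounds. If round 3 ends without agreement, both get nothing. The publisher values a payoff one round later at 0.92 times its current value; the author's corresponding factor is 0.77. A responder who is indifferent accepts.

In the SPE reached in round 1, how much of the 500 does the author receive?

By backward induction:
Round 3 (the author proposes): rejection yields 0 for the publisher; the author offers 0 and keeps 500.
Round 2 (the publisher proposes): the author can get 500 next round, worth 0.77 × 500 = 385 now. The publisher offers 385 and keeps 500 − 385 = 115.
Round 1 (the author proposes): the publisher can get 115 next round, worth 0.92 × 115 = 105.8 now. The author offers 105.8 and keeps 500 − 105.8 = 394.2.

394.2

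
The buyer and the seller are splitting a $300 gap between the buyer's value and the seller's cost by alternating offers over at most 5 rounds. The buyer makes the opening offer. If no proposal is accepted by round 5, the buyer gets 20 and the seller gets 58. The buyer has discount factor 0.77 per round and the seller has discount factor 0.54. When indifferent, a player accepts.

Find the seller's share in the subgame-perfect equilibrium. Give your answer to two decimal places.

62.78

By backward induction:
Round 5 (the buyer proposes): the seller gets 58 if talks fail, so the buyer offers 58 and keeps 242.
Round 4 (the seller proposes): the buyer can get 242 next round, worth 0.77 × 242 = 186.34 now. The seller offers 186.34 and keeps 300 − 186.34 = 113.66.
Round 3 (the buyer proposes): the seller can get 113.66 next round, worth 0.54 × 113.66 = 61.3764 now, so the buyer offers 61.3764, keeping 238.6236.
Round 2 (the seller proposes): the buyer can get 238.6236 next round, worth 0.77 × 238.6236 = 183.740172 now, so the seller offers 183.740172, keeping 116.259828.
Round 1 (the buyer proposes): the seller can get 116.259828 next round, worth 0.54 × 116.259828 = 62.78030712 now, so the buyer offers 62.78030712, keeping 237.21969288.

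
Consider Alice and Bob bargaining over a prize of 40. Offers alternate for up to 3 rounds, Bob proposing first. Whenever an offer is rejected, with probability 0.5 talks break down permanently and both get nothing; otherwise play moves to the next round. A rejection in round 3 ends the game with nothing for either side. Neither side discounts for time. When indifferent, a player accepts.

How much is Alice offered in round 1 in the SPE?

Round 3 (Bob proposes): Alice will accept anything ≥ 0, so Bob offers 0 and keeps 40.
Round 2 (Alice proposes): rejecting gives Bob an expected 0.5 × 40 = 20. Alice offers 20 and keeps 40 − 20 = 20.
Round 1 (Bob proposes): rejecting gives Alice an expected 0.5 × 20 = 10, so Bob offers 10, keeping 30.

10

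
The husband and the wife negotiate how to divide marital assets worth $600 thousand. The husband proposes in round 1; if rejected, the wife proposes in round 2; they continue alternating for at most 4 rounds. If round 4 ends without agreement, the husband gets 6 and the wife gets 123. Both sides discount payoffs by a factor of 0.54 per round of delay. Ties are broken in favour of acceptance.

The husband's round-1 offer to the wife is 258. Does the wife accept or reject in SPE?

Round 4 (the wife proposes): the husband gets 6 if talks fail, so the wife offers 6 and keeps 594.
Round 3 (the husband proposes): the wife can get 594 next round, worth 0.54 × 594 = 320.76 now. The husband offers 320.76 and keeps 600 − 320.76 = 279.24.
Round 2 (the wife proposes): the husband can get 279.24 next round, worth 0.54 × 279.24 = 150.7896 now; the wife offers that and keeps 449.2104.
So by rejecting in round 1, the wife gets 449.2104 next round, worth 0.54 × 449.2104 = 242.573616 now.
Offer 258 ≥ 242.573616, so the wife accepts.

Accept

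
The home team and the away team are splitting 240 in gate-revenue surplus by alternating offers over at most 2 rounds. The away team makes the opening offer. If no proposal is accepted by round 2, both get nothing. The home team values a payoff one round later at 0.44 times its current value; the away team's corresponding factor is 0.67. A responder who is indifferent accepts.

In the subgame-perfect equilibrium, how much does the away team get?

Round 2 (the home team proposes): rejection yields 0 for the away team; the home team offers 0 and keeps 240.
Round 1 (the away team proposes): the home team can get 240 next round, worth 0.44 × 240 = 105.6 now; the away team offers that and keeps 134.4.

134.4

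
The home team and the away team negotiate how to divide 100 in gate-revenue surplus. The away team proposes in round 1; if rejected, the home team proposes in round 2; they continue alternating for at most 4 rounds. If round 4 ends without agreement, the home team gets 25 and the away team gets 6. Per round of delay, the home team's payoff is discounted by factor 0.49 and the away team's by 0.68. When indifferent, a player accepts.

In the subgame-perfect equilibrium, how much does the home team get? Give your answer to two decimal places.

31.03

Round 4 (the home team proposes): the away team gets 6 if talks fail, so the home team offers 6 and keeps 94.
Round 3 (the away team proposes): the home team can get 94 next round, worth 0.49 × 94 = 46.06 now. The away team offers 46.06 and keeps 100 − 46.06 = 53.94.
Round 2 (the home team proposes): the away team can get 53.94 next round, worth 0.68 × 53.94 = 36.6792 now. The home team offers 36.6792 and keeps 100 − 36.6792 = 63.3208.
Round 1 (the away team proposes): the home team can get 63.3208 next round, worth 0.49 × 63.3208 = 31.027192 now; the away team offers that and keeps 68.972808.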